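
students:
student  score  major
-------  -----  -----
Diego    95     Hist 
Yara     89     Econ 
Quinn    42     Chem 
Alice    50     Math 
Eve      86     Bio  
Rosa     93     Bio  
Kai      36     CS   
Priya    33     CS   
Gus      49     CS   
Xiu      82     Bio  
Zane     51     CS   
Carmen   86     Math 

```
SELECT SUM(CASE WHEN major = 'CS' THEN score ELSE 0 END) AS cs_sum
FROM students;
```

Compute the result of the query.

169

student=Diego: ✗
student=Yara: ✗
student=Quinn: ✗
student=Alice: ✗
student=Eve: ✗
student=Rosa: ✗
student=Kai: ✓ → 36
student=Priya: ✓ → 33
student=Gus: ✓ → 49
student=Xiu: ✗
student=Zane: ✓ → 51
student=Carmen: ✗
cs_sum = 36 + 33 + 49 + 51 = 169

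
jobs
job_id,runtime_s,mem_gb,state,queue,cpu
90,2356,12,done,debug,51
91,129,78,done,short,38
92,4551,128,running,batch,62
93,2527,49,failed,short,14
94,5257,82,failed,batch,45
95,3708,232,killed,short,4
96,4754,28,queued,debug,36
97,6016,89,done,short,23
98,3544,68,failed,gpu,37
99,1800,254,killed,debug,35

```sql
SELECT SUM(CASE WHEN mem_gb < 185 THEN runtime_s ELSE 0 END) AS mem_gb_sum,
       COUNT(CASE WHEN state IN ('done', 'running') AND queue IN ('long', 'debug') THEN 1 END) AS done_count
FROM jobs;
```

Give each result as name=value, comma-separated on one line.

mem_gb_sum=29134, done_count=1

[mem_gb_sum: mem_gb < 185]
job_id=90: ✓ → 2356
job_id=91: ✓ → 129
job_id=92: ✓ → 4551
job_id=93: ✓ → 2527
job_id=94: ✓ → 5257
job_id=95: ✗
job_id=96: ✓ → 4754
job_id=97: ✓ → 6016
job_id=98: ✓ → 3544
job_id=99: ✗
mem_gb_sum = 2356 + 129 + 4551 + 2527 + 5257 + 4754 + 6016 + 3544 = 29134
—
[done_count: state IN ('done', 'running') AND queue IN ('long', 'debug')]
job_id=90: ✓ → 1
job_id=91: ✗
job_id=92: ✗
job_id=93: ✗
job_id=94: ✗
job_id=95: ✗
job_id=96: ✗
job_id=97: ✗
job_id=98: ✗
job_id=99: ✗
done_count = COUNT(1) = 1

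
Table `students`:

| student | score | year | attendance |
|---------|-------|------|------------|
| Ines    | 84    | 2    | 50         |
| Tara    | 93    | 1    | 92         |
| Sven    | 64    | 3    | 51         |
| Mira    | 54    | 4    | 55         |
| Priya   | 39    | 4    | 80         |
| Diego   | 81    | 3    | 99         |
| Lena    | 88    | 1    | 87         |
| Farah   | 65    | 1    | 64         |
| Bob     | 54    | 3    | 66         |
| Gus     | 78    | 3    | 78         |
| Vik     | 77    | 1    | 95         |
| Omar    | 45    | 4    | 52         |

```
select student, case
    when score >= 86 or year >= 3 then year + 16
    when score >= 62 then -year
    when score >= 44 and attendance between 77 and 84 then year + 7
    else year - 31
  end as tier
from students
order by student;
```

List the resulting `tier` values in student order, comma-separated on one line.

student=Bob: score >= 86 or year >= 3 → 19
student=Diego: score >= 86 or year >= 3 → 19
student=Farah: score >= 62 → -1
student=Gus: score >= 86 or year >= 3 → 19
student=Ines: score >= 62 → -2
student=Lena: score >= 86 or year >= 3 → 17
student=Mira: score >= 86 or year >= 3 → 20
student=Omar: score >= 86 or year >= 3 → 20
student=Priya: score >= 86 or year >= 3 → 20
student=Sven: score >= 86 or year >= 3 → 19
student=Tara: score >= 86 or year >= 3 → 17
student=Vik: score >= 62 → -1

19, 19, -1, 19, -2, 17, 20, 20, 20, 19, 17, -1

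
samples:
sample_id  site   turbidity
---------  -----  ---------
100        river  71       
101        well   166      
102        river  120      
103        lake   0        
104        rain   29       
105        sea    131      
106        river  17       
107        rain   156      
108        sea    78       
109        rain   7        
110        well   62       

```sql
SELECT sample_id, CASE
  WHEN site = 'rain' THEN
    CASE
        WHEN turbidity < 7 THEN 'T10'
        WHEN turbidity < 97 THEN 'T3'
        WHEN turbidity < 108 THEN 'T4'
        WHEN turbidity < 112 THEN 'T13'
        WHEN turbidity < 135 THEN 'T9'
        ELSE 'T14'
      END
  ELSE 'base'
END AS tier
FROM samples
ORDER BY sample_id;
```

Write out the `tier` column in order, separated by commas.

sample_id=100: site='river' → outer ELSE → base
sample_id=101: site='well' → outer ELSE → base
sample_id=102: site='river' → outer ELSE → base
sample_id=103: site='lake' → outer ELSE → base
sample_id=104: site='rain' → inner[turbidity < 97] → T3
sample_id=105: site='sea' → outer ELSE → base
sample_id=106: site='river' → outer ELSE → base
sample_id=107: site='rain' → inner[ELSE] → T14
sample_id=108: site='sea' → outer ELSE → base
sample_id=109: site='rain' → inner[turbidity < 97] → T3
sample_id=110: site='well' → outer ELSE → base

base, base, base, base, T3, base, base, T14, base, T3, base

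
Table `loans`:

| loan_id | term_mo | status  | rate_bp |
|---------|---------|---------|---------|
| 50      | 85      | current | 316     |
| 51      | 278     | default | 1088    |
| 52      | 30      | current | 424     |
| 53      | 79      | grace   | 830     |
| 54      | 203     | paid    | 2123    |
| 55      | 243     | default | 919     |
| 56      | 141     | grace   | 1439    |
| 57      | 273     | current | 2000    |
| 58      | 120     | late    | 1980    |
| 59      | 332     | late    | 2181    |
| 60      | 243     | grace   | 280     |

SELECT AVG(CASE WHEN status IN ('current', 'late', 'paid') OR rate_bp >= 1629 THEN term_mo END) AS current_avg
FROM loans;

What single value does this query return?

loan_id=50: ✓ → 85
loan_id=51: ✗
loan_id=52: ✓ → 30
loan_id=53: ✗
loan_id=54: ✓ → 203
loan_id=55: ✗
loan_id=56: ✗
loan_id=57: ✓ → 273
loan_id=58: ✓ → 120
loan_id=59: ✓ → 332
loan_id=60: ✗
current_avg = (85 + 30 + 203 + 273 + 120 + 332) / 6 = 173.8333333333

173.8333333333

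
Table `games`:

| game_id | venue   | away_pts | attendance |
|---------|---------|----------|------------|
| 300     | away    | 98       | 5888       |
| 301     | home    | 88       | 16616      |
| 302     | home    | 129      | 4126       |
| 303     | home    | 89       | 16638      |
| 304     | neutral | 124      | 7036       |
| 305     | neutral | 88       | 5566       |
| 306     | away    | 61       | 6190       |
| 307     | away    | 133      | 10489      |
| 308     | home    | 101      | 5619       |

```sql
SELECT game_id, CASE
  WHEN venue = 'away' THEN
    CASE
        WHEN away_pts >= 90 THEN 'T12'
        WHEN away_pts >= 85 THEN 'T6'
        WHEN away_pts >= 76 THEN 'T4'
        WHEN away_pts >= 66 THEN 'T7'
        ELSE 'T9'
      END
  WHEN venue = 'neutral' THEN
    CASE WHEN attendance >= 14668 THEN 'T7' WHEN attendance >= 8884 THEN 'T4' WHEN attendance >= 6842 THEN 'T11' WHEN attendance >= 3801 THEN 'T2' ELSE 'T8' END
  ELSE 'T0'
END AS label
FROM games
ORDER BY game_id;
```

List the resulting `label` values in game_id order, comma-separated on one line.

T12, T0, T0, T0, T11, T2, T9, T12, T0

game_id=300: venue='away' → inner[away_pts >= 90] → T12
game_id=301: venue='home' → outer ELSE → T0
game_id=302: venue='home' → outer ELSE → T0
game_id=303: venue='home' → outer ELSE → T0
game_id=304: venue='neutral' → inner[attendance >= 6842] → T11
game_id=305: venue='neutral' → inner[attendance >= 3801] → T2
game_id=306: venue='away' → inner[ELSE] → T9
game_id=307: venue='away' → inner[away_pts >= 90] → T12
game_id=308: venue='home' → outer ELSE → T0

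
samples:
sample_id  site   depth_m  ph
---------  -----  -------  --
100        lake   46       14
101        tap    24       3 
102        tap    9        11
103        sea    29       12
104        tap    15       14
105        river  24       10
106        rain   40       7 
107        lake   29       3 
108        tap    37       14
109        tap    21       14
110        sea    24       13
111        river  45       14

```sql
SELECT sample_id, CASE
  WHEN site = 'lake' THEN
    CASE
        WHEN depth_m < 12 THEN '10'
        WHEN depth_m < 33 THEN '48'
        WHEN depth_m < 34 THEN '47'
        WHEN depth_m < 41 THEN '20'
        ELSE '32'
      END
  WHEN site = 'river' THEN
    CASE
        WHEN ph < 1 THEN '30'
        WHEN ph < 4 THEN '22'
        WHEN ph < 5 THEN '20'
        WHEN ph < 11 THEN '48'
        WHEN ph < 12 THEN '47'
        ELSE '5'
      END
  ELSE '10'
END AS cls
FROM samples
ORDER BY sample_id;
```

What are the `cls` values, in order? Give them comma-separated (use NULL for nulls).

32, 10, 10, 10, 10, 48, 10, 48, 10, 10, 10, 5

sample_id=100: site='lake' → inner[ELSE] → 32
sample_id=101: site='tap' → outer ELSE → 10
sample_id=102: site='tap' → outer ELSE → 10
sample_id=103: site='sea' → outer ELSE → 10
sample_id=104: site='tap' → outer ELSE → 10
sample_id=105: site='river' → inner[ph < 11] → 48
sample_id=106: site='rain' → outer ELSE → 10
sample_id=107: site='lake' → inner[depth_m < 33] → 48
sample_id=108: site='tap' → outer ELSE → 10
sample_id=109: site='tap' → outer ELSE → 10
sample_id=110: site='sea' → outer ELSE → 10
sample_id=111: site='river' → inner[ELSE] → 5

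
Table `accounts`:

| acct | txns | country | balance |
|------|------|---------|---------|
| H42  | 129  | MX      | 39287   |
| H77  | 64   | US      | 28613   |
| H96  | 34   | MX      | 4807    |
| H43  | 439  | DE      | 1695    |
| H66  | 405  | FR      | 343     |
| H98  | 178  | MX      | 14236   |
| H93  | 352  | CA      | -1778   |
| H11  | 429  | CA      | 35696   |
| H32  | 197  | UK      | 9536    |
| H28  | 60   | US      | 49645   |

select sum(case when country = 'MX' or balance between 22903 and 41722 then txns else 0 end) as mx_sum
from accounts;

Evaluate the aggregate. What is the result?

acct=H42: ✓ → 129
acct=H77: ✓ → 64
acct=H96: ✓ → 34
acct=H43: ✗
acct=H66: ✗
acct=H98: ✓ → 178
acct=H93: ✗
acct=H11: ✓ → 429
acct=H32: ✗
acct=H28: ✗
mx_sum = 129 + 64 + 34 + 178 + 429 = 834

834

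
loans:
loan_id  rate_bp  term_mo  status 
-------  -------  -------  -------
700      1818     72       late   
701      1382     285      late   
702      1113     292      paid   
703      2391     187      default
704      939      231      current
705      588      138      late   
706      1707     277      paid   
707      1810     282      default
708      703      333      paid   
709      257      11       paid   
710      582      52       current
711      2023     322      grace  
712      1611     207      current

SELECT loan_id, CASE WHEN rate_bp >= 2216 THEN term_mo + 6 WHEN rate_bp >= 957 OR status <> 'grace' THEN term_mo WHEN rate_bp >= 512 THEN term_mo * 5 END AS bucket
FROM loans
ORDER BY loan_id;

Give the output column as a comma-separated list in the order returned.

loan_id=700: rate_bp >= 957 OR status <> 'grace' → 72
loan_id=701: rate_bp >= 957 OR status <> 'grace' → 285
loan_id=702: rate_bp >= 957 OR status <> 'grace' → 292
loan_id=703: rate_bp >= 2216 → 193
loan_id=704: rate_bp >= 957 OR status <> 'grace' → 231
loan_id=705: rate_bp >= 957 OR status <> 'grace' → 138
loan_id=706: rate_bp >= 957 OR status <> 'grace' → 277
loan_id=707: rate_bp >= 957 OR status <> 'grace' → 282
loan_id=708: rate_bp >= 957 OR status <> 'grace' → 333
loan_id=709: rate_bp >= 957 OR status <> 'grace' → 11
loan_id=710: rate_bp >= 957 OR status <> 'grace' → 52
loan_id=711: rate_bp >= 957 OR status <> 'grace' → 322
loan_id=712: rate_bp >= 957 OR status <> 'grace' → 207

72, 285, 292, 193, 231, 138, 277, 282, 333, 11, 52, 322, 207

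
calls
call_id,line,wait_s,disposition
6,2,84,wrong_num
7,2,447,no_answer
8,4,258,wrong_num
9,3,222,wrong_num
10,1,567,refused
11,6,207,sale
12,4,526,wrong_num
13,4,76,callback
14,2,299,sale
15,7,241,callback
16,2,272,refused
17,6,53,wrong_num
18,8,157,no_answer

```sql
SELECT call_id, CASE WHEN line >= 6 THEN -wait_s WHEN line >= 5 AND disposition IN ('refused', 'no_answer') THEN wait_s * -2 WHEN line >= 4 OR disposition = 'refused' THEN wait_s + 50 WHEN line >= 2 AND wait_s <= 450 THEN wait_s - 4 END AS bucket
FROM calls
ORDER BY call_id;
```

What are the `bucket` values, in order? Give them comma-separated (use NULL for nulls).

call_id=6: line >= 2 AND wait_s <= 450 → 80
call_id=7: line >= 2 AND wait_s <= 450 → 443
call_id=8: line >= 4 OR disposition = 'refused' → 308
call_id=9: line >= 2 AND wait_s <= 450 → 218
call_id=10: line >= 4 OR disposition = 'refused' → 617
call_id=11: line >= 6 → -207
call_id=12: line >= 4 OR disposition = 'refused' → 576
call_id=13: line >= 4 OR disposition = 'refused' → 126
call_id=14: line >= 2 AND wait_s <= 450 → 295
call_id=15: line >= 6 → -241
call_id=16: line >= 4 OR disposition = 'refused' → 322
call_id=17: line >= 6 → -53
call_id=18: line >= 6 → -157

80, 443, 308, 218, 617, -207, 576, 126, 295, -241, 322, -53, -157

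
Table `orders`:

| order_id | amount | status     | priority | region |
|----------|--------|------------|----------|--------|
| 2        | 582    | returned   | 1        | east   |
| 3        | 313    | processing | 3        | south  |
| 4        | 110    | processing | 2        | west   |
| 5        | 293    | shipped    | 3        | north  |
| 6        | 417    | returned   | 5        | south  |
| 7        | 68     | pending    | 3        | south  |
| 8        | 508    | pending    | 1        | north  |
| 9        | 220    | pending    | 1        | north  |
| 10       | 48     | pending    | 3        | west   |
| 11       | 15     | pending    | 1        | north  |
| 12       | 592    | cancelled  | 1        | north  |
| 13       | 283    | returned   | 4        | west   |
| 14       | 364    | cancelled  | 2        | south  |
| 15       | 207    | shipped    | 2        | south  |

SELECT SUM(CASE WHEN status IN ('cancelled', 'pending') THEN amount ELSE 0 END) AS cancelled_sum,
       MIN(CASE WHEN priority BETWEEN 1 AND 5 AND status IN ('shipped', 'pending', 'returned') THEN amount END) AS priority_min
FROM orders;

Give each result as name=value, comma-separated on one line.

[cancelled_sum: status IN ('cancelled', 'pending')]
order_id=2: ✗
order_id=3: ✗
order_id=4: ✗
order_id=5: ✗
order_id=6: ✗
order_id=7: ✓ → 68
order_id=8: ✓ → 508
order_id=9: ✓ → 220
order_id=10: ✓ → 48
order_id=11: ✓ → 15
order_id=12: ✓ → 592
order_id=13: ✗
order_id=14: ✓ → 364
order_id=15: ✗
cancelled_sum = 68 + 508 + 220 + 48 + 15 + 592 + 364 = 1815
—
[priority_min: priority BETWEEN 1 AND 5 AND status IN ('shipped', 'pending', 'returned')]
order_id=2: ✓ → 582
order_id=3: ✗
order_id=4: ✗
order_id=5: ✓ → 293
order_id=6: ✓ → 417
order_id=7: ✓ → 68
order_id=8: ✓ → 508
order_id=9: ✓ → 220
order_id=10: ✓ → 48
order_id=11: ✓ → 15
order_id=12: ✗
order_id=13: ✓ → 283
order_id=14: ✗
order_id=15: ✓ → 207
priority_min = MIN(582, 293, 417, 68, 508, 220, 48, 15, 283, 207) = 15

cancelled_sum=1815, priority_min=15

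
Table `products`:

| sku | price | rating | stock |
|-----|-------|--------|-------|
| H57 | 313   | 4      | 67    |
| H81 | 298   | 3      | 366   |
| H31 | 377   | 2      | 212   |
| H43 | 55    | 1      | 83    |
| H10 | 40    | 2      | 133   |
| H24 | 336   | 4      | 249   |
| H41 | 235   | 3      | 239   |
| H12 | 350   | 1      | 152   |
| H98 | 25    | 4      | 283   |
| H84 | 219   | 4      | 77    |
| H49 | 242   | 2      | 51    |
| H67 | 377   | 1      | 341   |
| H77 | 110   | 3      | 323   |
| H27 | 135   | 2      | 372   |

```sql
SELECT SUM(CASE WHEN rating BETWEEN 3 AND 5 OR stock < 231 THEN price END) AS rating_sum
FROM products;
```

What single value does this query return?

2600

sku=H57: ✓ → 313
sku=H81: ✓ → 298
sku=H31: ✓ → 377
sku=H43: ✓ → 55
sku=H10: ✓ → 40
sku=H24: ✓ → 336
sku=H41: ✓ → 235
sku=H12: ✓ → 350
sku=H98: ✓ → 25
sku=H84: ✓ → 219
sku=H49: ✓ → 242
sku=H67: ✗
sku=H77: ✓ → 110
sku=H27: ✗
rating_sum = 313 + 298 + 377 + 55 + 40 + 336 + 235 + 350 + 25 + 219 + 242 + 110 = 2600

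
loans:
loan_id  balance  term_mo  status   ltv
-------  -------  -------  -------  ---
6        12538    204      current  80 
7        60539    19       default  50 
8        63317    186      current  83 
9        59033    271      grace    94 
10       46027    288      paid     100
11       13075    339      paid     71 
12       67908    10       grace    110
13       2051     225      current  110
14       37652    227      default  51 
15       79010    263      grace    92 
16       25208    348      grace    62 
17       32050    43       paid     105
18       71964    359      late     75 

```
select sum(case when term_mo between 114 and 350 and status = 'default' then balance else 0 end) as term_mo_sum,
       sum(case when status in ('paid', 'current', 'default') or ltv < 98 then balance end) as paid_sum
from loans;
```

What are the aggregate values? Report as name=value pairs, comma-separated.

term_mo_sum=37652, paid_sum=502464

[term_mo_sum: term_mo between 114 and 350 and status = 'default']
loan_id=6: ✗
loan_id=7: ✗
loan_id=8: ✗
loan_id=9: ✗
loan_id=10: ✗
loan_id=11: ✗
loan_id=12: ✗
loan_id=13: ✗
loan_id=14: ✓ → 37652
loan_id=15: ✗
loan_id=16: ✗
loan_id=17: ✗
loan_id=18: ✗
term_mo_sum = 37652
—
[paid_sum: status in ('paid', 'current', 'default') or ltv < 98]
loan_id=6: ✓ → 12538
loan_id=7: ✓ → 60539
loan_id=8: ✓ → 63317
loan_id=9: ✓ → 59033
loan_id=10: ✓ → 46027
loan_id=11: ✓ → 13075
loan_id=12: ✗
loan_id=13: ✓ → 2051
loan_id=14: ✓ → 37652
loan_id=15: ✓ → 79010
loan_id=16: ✓ → 25208
loan_id=17: ✓ → 32050
loan_id=18: ✓ → 71964
paid_sum = 12538 + 60539 + 63317 + 59033 + 46027 + 13075 + 2051 + 37652 + 79010 + 25208 + 32050 + 71964 = 502464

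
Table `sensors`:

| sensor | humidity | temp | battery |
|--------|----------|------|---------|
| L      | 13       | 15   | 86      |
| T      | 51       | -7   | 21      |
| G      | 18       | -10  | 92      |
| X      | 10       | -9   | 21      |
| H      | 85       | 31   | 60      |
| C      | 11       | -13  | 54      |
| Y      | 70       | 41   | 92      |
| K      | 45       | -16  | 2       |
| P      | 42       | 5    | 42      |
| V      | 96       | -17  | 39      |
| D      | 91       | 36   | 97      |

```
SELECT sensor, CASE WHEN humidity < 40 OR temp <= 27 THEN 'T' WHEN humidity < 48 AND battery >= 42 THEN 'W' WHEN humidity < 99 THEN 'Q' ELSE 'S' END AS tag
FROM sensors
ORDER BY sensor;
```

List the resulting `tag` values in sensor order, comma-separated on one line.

sensor=C: humidity < 40 OR temp <= 27 → T
sensor=D: humidity < 99 → Q
sensor=G: humidity < 40 OR temp <= 27 → T
sensor=H: humidity < 99 → Q
sensor=K: humidity < 40 OR temp <= 27 → T
sensor=L: humidity < 40 OR temp <= 27 → T
sensor=P: humidity < 40 OR temp <= 27 → T
sensor=T: humidity < 40 OR temp <= 27 → T
sensor=V: humidity < 40 OR temp <= 27 → T
sensor=X: humidity < 40 OR temp <= 27 → T
sensor=Y: humidity < 99 → Q

T, Q, T, Q, T, T, T, T, T, T, Q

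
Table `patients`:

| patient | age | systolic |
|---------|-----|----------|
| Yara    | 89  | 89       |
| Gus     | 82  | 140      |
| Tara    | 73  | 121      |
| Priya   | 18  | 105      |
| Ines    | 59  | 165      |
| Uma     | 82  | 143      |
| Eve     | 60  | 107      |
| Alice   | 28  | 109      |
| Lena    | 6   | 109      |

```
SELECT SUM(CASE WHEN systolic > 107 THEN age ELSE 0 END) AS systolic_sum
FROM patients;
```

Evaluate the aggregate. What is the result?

patient=Yara: ✗
patient=Gus: ✓ → 82
patient=Tara: ✓ → 73
patient=Priya: ✗
patient=Ines: ✓ → 59
patient=Uma: ✓ → 82
patient=Eve: ✗
patient=Alice: ✓ → 28
patient=Lena: ✓ → 6
systolic_sum = 82 + 73 + 59 + 82 + 28 + 6 = 330

330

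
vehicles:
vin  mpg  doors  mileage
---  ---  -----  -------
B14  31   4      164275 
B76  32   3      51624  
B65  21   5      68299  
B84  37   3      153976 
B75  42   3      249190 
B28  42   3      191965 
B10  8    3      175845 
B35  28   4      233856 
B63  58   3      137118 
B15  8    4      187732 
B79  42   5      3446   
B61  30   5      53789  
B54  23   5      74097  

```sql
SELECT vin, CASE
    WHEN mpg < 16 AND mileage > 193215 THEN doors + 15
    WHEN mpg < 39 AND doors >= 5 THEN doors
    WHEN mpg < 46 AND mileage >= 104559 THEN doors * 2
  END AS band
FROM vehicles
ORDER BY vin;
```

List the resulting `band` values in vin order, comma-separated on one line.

6, 8, 8, 6, 8, 5, 5, NULL, 5, 6, NULL, NULL, 6

vin=B10: mpg < 46 AND mileage >= 104559 → 6
vin=B14: mpg < 46 AND mileage >= 104559 → 8
vin=B15: mpg < 46 AND mileage >= 104559 → 8
vin=B28: mpg < 46 AND mileage >= 104559 → 6
vin=B35: mpg < 46 AND mileage >= 104559 → 8
vin=B54: mpg < 39 AND doors >= 5 → 5
vin=B61: mpg < 39 AND doors >= 5 → 5
vin=B63: (no match → NULL) → NULL
vin=B65: mpg < 39 AND doors >= 5 → 5
vin=B75: mpg < 46 AND mileage >= 104559 → 6
vin=B76: (no match → NULL) → NULL
vin=B79: (no match → NULL) → NULL
vin=B84: mpg < 46 AND mileage >= 104559 → 6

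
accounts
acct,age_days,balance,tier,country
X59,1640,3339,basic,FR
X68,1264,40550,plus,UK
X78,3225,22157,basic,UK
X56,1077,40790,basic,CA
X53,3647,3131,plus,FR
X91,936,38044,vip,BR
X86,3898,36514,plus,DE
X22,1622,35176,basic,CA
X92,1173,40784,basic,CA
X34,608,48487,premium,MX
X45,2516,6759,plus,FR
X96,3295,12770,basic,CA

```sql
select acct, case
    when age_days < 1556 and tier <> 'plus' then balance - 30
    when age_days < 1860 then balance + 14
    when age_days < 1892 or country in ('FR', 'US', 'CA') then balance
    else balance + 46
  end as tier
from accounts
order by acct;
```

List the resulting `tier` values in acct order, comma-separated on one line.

35190, 48457, 6759, 3131, 40760, 3353, 40564, 22203, 36560, 38014, 40754, 12770

acct=X22: age_days < 1860 → 35190
acct=X34: age_days < 1556 and tier <> 'plus' → 48457
acct=X45: age_days < 1892 or country in ('FR', 'US', 'CA') → 6759
acct=X53: age_days < 1892 or country in ('FR', 'US', 'CA') → 3131
acct=X56: age_days < 1556 and tier <> 'plus' → 40760
acct=X59: age_days < 1860 → 3353
acct=X68: age_days < 1860 → 40564
acct=X78: ELSE → 22203
acct=X86: ELSE → 36560
acct=X91: age_days < 1556 and tier <> 'plus' → 38014
acct=X92: age_days < 1556 and tier <> 'plus' → 40754
acct=X96: age_days < 1892 or country in ('FR', 'US', 'CA') → 12770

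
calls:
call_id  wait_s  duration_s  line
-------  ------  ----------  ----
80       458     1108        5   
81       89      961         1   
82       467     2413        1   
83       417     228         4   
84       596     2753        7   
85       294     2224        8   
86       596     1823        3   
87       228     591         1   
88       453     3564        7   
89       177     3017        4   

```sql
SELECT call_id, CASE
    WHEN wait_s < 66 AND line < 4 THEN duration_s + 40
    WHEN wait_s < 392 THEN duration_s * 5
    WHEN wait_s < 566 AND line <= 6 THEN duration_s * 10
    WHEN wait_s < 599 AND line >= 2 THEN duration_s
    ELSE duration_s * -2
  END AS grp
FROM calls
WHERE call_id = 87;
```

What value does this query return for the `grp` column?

2955

call_id = 87: wait_s=228, duration_s=591, line=1.
wait_s < 66 AND line < 4 → false
wait_s < 392 → true → 2955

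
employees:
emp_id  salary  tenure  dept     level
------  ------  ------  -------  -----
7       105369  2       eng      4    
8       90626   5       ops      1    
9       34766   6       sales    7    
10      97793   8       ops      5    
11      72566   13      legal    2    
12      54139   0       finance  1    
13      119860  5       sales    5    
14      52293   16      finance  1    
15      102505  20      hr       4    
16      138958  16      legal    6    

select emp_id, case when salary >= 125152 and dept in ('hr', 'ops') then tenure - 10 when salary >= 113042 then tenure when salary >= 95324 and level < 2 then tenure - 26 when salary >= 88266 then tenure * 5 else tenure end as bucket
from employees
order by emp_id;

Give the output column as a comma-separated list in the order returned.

emp_id=7: salary >= 88266 → 10
emp_id=8: salary >= 88266 → 25
emp_id=9: ELSE → 6
emp_id=10: salary >= 88266 → 40
emp_id=11: ELSE → 13
emp_id=12: ELSE → 0
emp_id=13: salary >= 113042 → 5
emp_id=14: ELSE → 16
emp_id=15: salary >= 88266 → 100
emp_id=16: salary >= 113042 → 16

10, 25, 6, 40, 13, 0, 5, 16, 100, 16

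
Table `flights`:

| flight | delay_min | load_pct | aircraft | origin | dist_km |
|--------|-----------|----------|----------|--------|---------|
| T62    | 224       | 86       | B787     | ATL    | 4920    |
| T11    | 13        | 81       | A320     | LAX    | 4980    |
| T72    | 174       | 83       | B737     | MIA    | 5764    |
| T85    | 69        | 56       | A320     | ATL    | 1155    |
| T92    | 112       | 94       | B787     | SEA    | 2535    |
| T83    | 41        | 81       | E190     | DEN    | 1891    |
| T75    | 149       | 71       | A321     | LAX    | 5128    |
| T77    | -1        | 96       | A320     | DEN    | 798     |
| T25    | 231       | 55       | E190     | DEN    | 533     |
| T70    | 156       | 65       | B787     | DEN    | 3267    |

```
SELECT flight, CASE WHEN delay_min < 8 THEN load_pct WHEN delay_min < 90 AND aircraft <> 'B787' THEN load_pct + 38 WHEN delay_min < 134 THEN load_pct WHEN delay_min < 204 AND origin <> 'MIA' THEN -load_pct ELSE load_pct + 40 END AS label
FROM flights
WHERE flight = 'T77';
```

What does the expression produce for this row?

96

flight = T77: delay_min=-1, load_pct=96, aircraft=A320, origin=DEN, dist_km=798.
delay_min < 8 → true → 96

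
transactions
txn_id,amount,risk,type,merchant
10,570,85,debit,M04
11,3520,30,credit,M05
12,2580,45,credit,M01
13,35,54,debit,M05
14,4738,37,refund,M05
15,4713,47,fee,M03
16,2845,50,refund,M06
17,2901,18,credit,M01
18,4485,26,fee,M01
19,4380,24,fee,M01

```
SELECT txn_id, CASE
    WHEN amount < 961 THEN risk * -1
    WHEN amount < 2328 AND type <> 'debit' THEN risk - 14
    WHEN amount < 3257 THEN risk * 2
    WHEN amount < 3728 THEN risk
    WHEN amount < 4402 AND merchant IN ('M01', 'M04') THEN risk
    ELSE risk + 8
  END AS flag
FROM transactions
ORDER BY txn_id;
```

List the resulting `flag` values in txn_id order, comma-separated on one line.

txn_id=10: amount < 961 → -85
txn_id=11: amount < 3728 → 30
txn_id=12: amount < 3257 → 90
txn_id=13: amount < 961 → -54
txn_id=14: ELSE → 45
txn_id=15: ELSE → 55
txn_id=16: amount < 3257 → 100
txn_id=17: amount < 3257 → 36
txn_id=18: ELSE → 34
txn_id=19: amount < 4402 AND merchant IN ('M01', 'M04') → 24

-85, 30, 90, -54, 45, 55, 100, 36, 34, 24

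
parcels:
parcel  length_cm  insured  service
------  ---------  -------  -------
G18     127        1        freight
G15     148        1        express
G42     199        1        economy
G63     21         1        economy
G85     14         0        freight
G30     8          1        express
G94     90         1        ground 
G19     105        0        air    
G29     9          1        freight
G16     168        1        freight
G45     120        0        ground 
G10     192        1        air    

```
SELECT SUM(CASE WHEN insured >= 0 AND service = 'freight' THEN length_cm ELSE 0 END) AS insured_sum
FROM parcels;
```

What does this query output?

parcel=G18: ✓ → 127
parcel=G15: ✗
parcel=G42: ✗
parcel=G63: ✗
parcel=G85: ✓ → 14
parcel=G30: ✗
parcel=G94: ✗
parcel=G19: ✗
parcel=G29: ✓ → 9
parcel=G16: ✓ → 168
parcel=G45: ✗
parcel=G10: ✗
insured_sum = 127 + 14 + 9 + 168 = 318

318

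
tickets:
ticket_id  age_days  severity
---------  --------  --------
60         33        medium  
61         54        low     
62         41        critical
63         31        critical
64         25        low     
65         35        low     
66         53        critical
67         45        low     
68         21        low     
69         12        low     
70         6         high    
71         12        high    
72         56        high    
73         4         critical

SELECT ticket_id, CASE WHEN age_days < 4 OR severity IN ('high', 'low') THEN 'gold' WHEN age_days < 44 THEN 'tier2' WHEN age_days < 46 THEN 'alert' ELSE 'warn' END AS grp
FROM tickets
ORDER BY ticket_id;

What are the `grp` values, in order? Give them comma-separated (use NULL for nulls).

ticket_id=60: age_days < 44 → tier2
ticket_id=61: age_days < 4 OR severity IN ('high', 'low') → gold
ticket_id=62: age_days < 44 → tier2
ticket_id=63: age_days < 44 → tier2
ticket_id=64: age_days < 4 OR severity IN ('high', 'low') → gold
ticket_id=65: age_days < 4 OR severity IN ('high', 'low') → gold
ticket_id=66: ELSE → warn
ticket_id=67: age_days < 4 OR severity IN ('high', 'low') → gold
ticket_id=68: age_days < 4 OR severity IN ('high', 'low') → gold
ticket_id=69: age_days < 4 OR severity IN ('high', 'low') → gold
ticket_id=70: age_days < 4 OR severity IN ('high', 'low') → gold
ticket_id=71: age_days < 4 OR severity IN ('high', 'low') → gold
ticket_id=72: age_days < 4 OR severity IN ('high', 'low') → gold
ticket_id=73: age_days < 44 → tier2

tier2, gold, tier2, tier2, gold, gold, warn, gold, gold, gold, gold, gold, gold, tier2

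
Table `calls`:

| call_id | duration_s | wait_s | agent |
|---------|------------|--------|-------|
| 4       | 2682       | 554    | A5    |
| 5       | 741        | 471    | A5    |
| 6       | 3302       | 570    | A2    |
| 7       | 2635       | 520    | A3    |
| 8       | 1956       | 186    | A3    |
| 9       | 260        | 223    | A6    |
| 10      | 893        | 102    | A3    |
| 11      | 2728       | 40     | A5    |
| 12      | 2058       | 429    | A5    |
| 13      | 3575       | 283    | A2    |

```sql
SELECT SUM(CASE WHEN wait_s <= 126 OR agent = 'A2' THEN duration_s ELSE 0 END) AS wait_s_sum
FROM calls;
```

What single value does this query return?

call_id=4: ✗
call_id=5: ✗
call_id=6: ✓ → 3302
call_id=7: ✗
call_id=8: ✗
call_id=9: ✗
call_id=10: ✓ → 893
call_id=11: ✓ → 2728
call_id=12: ✗
call_id=13: ✓ → 3575
wait_s_sum = 3302 + 893 + 2728 + 3575 = 10498

10498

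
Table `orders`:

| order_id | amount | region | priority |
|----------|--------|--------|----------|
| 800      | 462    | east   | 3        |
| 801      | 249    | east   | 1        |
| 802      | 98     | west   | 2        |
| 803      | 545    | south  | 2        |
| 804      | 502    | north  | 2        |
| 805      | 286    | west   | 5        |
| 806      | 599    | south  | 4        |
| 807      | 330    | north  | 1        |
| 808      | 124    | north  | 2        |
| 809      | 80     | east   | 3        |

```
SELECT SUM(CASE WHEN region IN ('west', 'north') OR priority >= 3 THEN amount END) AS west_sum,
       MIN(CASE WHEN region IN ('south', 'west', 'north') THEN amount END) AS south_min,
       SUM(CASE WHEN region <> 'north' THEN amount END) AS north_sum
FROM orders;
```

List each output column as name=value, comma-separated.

[west_sum: region IN ('west', 'north') OR priority >= 3]
order_id=800: ✓ → 462
order_id=801: ✗
order_id=802: ✓ → 98
order_id=803: ✗
order_id=804: ✓ → 502
order_id=805: ✓ → 286
order_id=806: ✓ → 599
order_id=807: ✓ → 330
order_id=808: ✓ → 124
order_id=809: ✓ → 80
west_sum = 462 + 98 + 502 + 286 + 599 + 330 + 124 + 80 = 2481
—
[south_min: region IN ('south', 'west', 'north')]
order_id=800: ✗
order_id=801: ✗
order_id=802: ✓ → 98
order_id=803: ✓ → 545
order_id=804: ✓ → 502
order_id=805: ✓ → 286
order_id=806: ✓ → 599
order_id=807: ✓ → 330
order_id=808: ✓ → 124
order_id=809: ✗
south_min = MIN(98, 545, 502, 286, 599, 330, 124) = 98
—
[north_sum: region <> 'north']
order_id=800: ✓ → 462
order_id=801: ✓ → 249
order_id=802: ✓ → 98
order_id=803: ✓ → 545
order_id=804: ✗
order_id=805: ✓ → 286
order_id=806: ✓ → 599
order_id=807: ✗
order_id=808: ✗
order_id=809: ✓ → 80
north_sum = 462 + 249 + 98 + 545 + 286 + 599 + 80 = 2319

west_sum=2481, south_min=98, north_sum=2319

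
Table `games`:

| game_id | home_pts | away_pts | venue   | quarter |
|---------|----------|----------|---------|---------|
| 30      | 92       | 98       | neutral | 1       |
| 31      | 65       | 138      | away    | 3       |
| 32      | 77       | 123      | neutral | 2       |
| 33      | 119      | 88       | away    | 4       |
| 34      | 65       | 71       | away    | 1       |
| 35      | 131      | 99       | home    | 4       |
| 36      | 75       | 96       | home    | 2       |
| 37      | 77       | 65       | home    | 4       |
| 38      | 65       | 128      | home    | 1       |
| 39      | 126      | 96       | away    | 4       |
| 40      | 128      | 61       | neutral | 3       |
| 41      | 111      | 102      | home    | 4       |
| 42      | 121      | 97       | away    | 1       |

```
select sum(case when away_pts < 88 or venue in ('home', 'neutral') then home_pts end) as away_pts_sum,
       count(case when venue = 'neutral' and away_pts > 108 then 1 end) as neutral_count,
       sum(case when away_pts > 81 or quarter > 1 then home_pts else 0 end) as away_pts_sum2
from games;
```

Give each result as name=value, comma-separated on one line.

away_pts_sum=821, neutral_count=1, away_pts_sum2=1187

[away_pts_sum: away_pts < 88 or venue in ('home', 'neutral')]
game_id=30: ✓ → 92
game_id=31: ✗
game_id=32: ✓ → 77
game_id=33: ✗
game_id=34: ✓ → 65
game_id=35: ✓ → 131
game_id=36: ✓ → 75
game_id=37: ✓ → 77
game_id=38: ✓ → 65
game_id=39: ✗
game_id=40: ✓ → 128
game_id=41: ✓ → 111
game_id=42: ✗
away_pts_sum = 92 + 77 + 65 + 131 + 75 + 77 + 65 + 128 + 111 = 821
—
[neutral_count: venue = 'neutral' and away_pts > 108]
game_id=30: ✗
game_id=31: ✗
game_id=32: ✓ → 1
game_id=33: ✗
game_id=34: ✗
game_id=35: ✗
game_id=36: ✗
game_id=37: ✗
game_id=38: ✗
game_id=39: ✗
game_id=40: ✗
game_id=41: ✗
game_id=42: ✗
neutral_count = COUNT(1) = 1
—
[away_pts_sum2: away_pts > 81 or quarter > 1]
game_id=30: ✓ → 92
game_id=31: ✓ → 65
game_id=32: ✓ → 77
game_id=33: ✓ → 119
game_id=34: ✗
game_id=35: ✓ → 131
game_id=36: ✓ → 75
game_id=37: ✓ → 77
game_id=38: ✓ → 65
game_id=39: ✓ → 126
game_id=40: ✓ → 128
game_id=41: ✓ → 111
game_id=42: ✓ → 121
away_pts_sum2 = 92 + 65 + 77 + 119 + 131 + 75 + 77 + 65 + 126 + 128 + 111 + 121 = 1187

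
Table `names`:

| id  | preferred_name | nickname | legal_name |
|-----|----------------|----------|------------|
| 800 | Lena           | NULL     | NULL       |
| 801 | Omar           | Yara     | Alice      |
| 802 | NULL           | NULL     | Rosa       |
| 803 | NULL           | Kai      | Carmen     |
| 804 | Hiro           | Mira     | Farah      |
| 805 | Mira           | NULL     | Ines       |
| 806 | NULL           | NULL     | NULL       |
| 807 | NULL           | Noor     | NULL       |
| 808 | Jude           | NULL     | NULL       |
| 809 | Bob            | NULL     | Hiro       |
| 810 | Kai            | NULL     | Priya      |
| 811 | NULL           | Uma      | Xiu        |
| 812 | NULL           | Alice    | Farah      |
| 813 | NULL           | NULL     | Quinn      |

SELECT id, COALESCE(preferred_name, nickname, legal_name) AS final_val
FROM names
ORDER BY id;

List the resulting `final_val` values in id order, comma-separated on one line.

id=800: preferred_name=Lena → Lena
id=801: preferred_name=Omar → Omar
id=802: preferred_name=NULL, nickname=NULL, legal_name=Rosa → Rosa
id=803: preferred_name=NULL, nickname=Kai → Kai
id=804: preferred_name=Hiro → Hiro
id=805: preferred_name=Mira → Mira
id=806: preferred_name=NULL, nickname=NULL, legal_name=NULL (all NULL) → NULL
id=807: preferred_name=NULL, nickname=Noor → Noor
id=808: preferred_name=Jude → Jude
id=809: preferred_name=Bob → Bob
id=810: preferred_name=Kai → Kai
id=811: preferred_name=NULL, nickname=Uma → Uma
id=812: preferred_name=NULL, nickname=Alice → Alice
id=813: preferred_name=NULL, nickname=NULL, legal_name=Quinn → Quinn

Lena, Omar, Rosa, Kai, Hiro, Mira, NULL, Noor, Jude, Bob, Kai, Uma, Alice, Quinn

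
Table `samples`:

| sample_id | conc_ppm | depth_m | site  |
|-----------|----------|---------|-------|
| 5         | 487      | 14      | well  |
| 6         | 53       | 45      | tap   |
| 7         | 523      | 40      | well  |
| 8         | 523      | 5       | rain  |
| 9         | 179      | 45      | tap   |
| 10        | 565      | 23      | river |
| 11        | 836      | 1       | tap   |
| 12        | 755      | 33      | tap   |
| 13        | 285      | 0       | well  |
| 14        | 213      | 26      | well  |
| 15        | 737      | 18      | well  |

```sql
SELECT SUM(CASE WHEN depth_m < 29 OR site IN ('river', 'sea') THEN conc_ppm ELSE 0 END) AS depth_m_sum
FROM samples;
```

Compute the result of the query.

sample_id=5: ✓ → 487
sample_id=6: ✗
sample_id=7: ✗
sample_id=8: ✓ → 523
sample_id=9: ✗
sample_id=10: ✓ → 565
sample_id=11: ✓ → 836
sample_id=12: ✗
sample_id=13: ✓ → 285
sample_id=14: ✓ → 213
sample_id=15: ✓ → 737
depth_m_sum = 487 + 523 + 565 + 836 + 285 + 213 + 737 = 3646

3646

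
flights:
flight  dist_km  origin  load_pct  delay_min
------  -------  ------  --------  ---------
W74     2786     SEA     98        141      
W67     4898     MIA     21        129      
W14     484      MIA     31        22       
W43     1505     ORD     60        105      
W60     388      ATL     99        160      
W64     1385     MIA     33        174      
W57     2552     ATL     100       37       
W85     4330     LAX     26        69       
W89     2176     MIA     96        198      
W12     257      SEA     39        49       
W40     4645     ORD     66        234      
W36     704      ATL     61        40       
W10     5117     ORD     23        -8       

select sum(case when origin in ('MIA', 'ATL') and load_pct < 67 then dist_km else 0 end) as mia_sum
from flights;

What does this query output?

7471

flight=W74: ✗
flight=W67: ✓ → 4898
flight=W14: ✓ → 484
flight=W43: ✗
flight=W60: ✗
flight=W64: ✓ → 1385
flight=W57: ✗
flight=W85: ✗
flight=W89: ✗
flight=W12: ✗
flight=W40: ✗
flight=W36: ✓ → 704
flight=W10: ✗
mia_sum = 4898 + 484 + 1385 + 704 = 7471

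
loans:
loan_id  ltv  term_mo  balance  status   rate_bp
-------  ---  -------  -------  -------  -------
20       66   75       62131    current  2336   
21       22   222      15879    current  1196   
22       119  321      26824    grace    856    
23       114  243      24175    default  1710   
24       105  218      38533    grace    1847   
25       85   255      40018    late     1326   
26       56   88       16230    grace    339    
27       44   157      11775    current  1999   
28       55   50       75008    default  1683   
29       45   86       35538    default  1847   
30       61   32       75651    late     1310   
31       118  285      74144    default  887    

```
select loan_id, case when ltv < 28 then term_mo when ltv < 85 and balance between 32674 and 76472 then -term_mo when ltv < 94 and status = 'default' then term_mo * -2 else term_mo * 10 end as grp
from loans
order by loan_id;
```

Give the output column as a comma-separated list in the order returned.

loan_id=20: ltv < 85 and balance between 32674 and 76472 → -75
loan_id=21: ltv < 28 → 222
loan_id=22: ELSE → 3210
loan_id=23: ELSE → 2430
loan_id=24: ELSE → 2180
loan_id=25: ELSE → 2550
loan_id=26: ELSE → 880
loan_id=27: ELSE → 1570
loan_id=28: ltv < 85 and balance between 32674 and 76472 → -50
loan_id=29: ltv < 85 and balance between 32674 and 76472 → -86
loan_id=30: ltv < 85 and balance between 32674 and 76472 → -32
loan_id=31: ELSE → 2850

-75, 222, 3210, 2430, 2180, 2550, 880, 1570, -50, -86, -32, 2850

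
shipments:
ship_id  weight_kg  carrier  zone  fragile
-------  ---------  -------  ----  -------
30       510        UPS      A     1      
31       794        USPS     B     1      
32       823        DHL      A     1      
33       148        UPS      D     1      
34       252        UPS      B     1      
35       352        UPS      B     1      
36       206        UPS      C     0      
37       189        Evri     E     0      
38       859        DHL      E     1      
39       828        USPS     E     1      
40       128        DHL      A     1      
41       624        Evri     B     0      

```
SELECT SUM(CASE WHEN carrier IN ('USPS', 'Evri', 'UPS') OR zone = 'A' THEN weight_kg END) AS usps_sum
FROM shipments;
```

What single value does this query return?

ship_id=30: ✓ → 510
ship_id=31: ✓ → 794
ship_id=32: ✓ → 823
ship_id=33: ✓ → 148
ship_id=34: ✓ → 252
ship_id=35: ✓ → 352
ship_id=36: ✓ → 206
ship_id=37: ✓ → 189
ship_id=38: ✗
ship_id=39: ✓ → 828
ship_id=40: ✓ → 128
ship_id=41: ✓ → 624
usps_sum = 510 + 794 + 823 + 148 + 252 + 352 + 206 + 189 + 828 + 128 + 624 = 4854

4854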